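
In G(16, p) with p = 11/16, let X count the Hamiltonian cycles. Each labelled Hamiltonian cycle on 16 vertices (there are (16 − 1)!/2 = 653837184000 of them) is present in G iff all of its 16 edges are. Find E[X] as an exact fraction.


K_16 has (16 − 1)!/2 = 653837184000 labelled Hamiltonian cycles.
For each such Hamiltonian cycle H, let X_H = 1 if all 16 edges of H are present in G. Then P[X_H = 1] = p^{16} = (11/16)^{16} = 45949729863572161/18446744073709551616.
By linearity of expectation: E[X] = Σ_H E[X_H] = 653837184000 · p^{16} = 653837184000 · 45949729863572161/18446744073709551616 = 29339494120662818290072875/18014398509481984.
Numerically: E[X] ≈ 1.62867e+09.

E[X] = 653837184000 · (11/16)^{16} = 29339494120662818290072875/18014398509481984 ≈ 1.62867e+09.


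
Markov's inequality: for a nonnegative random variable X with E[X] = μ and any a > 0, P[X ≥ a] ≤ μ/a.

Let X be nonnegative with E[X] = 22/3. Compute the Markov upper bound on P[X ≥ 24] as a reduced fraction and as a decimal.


μ = E[X] = 22/3, a = 24.
Markov: P[X ≥ 24] ≤ μ/a = (22/3)/24 = 11/36.
Numerically: ≈ 0.30556.
(Since a = 24 > μ = 7.33333, the bound 11/36 is < 1 and informative.)

P[X ≥ 24] ≤ 11/36 ≈ 0.30556.


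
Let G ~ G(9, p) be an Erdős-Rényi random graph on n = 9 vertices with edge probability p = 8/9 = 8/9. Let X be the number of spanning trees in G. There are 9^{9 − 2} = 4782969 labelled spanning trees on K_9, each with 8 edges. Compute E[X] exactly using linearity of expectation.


K_9 has 9^{9 − 2} = 4782969 labelled spanning trees.
For each such spanning tree H, let X_H = 1 if all 8 edges of H are present in G. Then P[X_H = 1] = p^{8} = (8/9)^{8} = 16777216/43046721.
Summing the indicators: E[X] = Σ_H E[X_H] = 4782969 · p^{8} = 4782969 · 16777216/43046721 = 16777216/9.
Numerically: E[X] ≈ 1.8641e+06.

E[X] = 4782969 · (8/9)^{8} = 16777216/9 ≈ 1.8641e+06.


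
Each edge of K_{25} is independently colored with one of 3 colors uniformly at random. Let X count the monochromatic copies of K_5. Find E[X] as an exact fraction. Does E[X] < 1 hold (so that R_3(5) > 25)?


E[X] = C(25, 5) · 3^{1 − 10} = 53130 · 3^{−9} = 53130/19683.
As a reduced fraction: E[X] = 17710/6561 ≈ 2.699.
Is E[X] < 1? NO.
Since E[X] ≥ 1, the first-moment bound is inconclusive at n = 25; it does NOT by itself certify R_3(5) > 25.

E[X] = 17710/6561 ≈ 2.699; E[X] ≥ 1; first-moment method inconclusive here.


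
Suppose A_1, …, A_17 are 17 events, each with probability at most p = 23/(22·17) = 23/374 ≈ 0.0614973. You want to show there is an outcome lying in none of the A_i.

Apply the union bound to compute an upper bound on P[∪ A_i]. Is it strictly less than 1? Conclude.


Union bound: P[∪_{i=1}^{17} A_i] ≤ Σ_i P[A_i] ≤ 17·p = 17·(23/374) = 23/22.
Numerically: 23/22 ≈ 1.0454545.
Is 23/22 < 1? NO.
Since the bound 23/22 is ≥ 1, the union bound is uninformative here; it does NOT by itself certify existence.

17·p = 23/22 ≈ 1.0454545; existence NOT certified by the union bound.


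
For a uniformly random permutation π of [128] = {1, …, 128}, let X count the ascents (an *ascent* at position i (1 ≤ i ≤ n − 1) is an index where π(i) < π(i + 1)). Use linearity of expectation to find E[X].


Write X = Σ X_I over i = 1, …, 127, with X_I the indicator of one ascent.
There are 127 indicators.
For each fixed i, the pair (π(i), π(i+1)) is a uniformly random ordered pair of distinct values from {1, …, 128}; by symmetry P[π(i) < π(i+1)] = 1/2.
By linearity: E[X] = 127 · (1/2) = (128 − 1) · (1/2) = 127/2 ≈ 63.500000.

E[X] = 127/2 = 63.500000.


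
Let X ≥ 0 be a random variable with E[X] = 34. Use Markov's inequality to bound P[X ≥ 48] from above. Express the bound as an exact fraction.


μ = E[X] = 34, a = 48.
Markov: P[X ≥ 48] ≤ μ/a = (34)/48 = 17/24.
Numerically: ≈ 0.708333.
(Since a = 48 > μ = 34.000000, the bound 17/24 is < 1 and informative.)

P[X ≥ 48] ≤ 17/24 ≈ 0.708333.


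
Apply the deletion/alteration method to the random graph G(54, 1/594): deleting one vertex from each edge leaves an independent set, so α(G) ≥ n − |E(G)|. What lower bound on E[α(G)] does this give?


E[|E(G)|] = C(54, 2)·p = 1431 · (1/594) = 53/22.
E[α(G)] ≥ n − E[|E(G)|] = 54 − 53/22 = 1135/22.
Numerically: ≈ 51.5909.
(This is only a lower bound; the true E[α(G)] may be larger.)

E[α(G)] ≥ 1135/22 ≈ 51.5909.


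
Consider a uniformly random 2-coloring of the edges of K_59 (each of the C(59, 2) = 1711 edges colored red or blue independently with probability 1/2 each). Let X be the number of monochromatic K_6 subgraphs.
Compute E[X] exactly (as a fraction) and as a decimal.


Let X = Σ_S X_S over the C(59, 6) = 45057474 subsets S of size 6, where X_S = 1 if the K_6 on S is monochromatic.
For a fixed S, the K_6 on S has C(6, 2) = 15 edges. P[all 15 edges red] = (1/2)^15, and likewise for blue, so P[monochromatic] = 2·(1/2)^15 = 2^{1 − 15} = 1/16384.
Summing: E[X] = C(59, 6) · 2^{1 − 15} = 45057474 · 1/16384 = 22528737/8192.
Numerically: E[X] ≈ 2750.08997.

E[X] = C(59,6)·2^(1−C(6,2)) = 22528737/8192 ≈ 2750.08997.


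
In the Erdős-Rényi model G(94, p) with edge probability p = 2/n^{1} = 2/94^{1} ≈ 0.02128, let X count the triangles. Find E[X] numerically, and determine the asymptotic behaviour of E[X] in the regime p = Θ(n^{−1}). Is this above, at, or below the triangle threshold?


Number of potential triangles: C(94, 3) = 134044.
Each occurs with probability p³ ≈ (0.02128)³ ≈ 9.631777e-06.
By linearity: E[X] = C(94, 3)·p³ ≈ 134044 · 9.631777e-06 ≈ 1.2911.
Here α = 1, so p = 2/n is exactly at the triangle threshold p ~ 1/n. Asymptotically E[X] → c³/6 = 2³/6 = 4/3 ≈ 1.3333, a bounded constant. In this regime the triangle count is asymptotically Poisson(c³/6).

E[X] ≈ 1.2911; in regime p = Θ(1/n^{1}) E[X] stays bounded (at the triangle threshold p ~ 1/n).


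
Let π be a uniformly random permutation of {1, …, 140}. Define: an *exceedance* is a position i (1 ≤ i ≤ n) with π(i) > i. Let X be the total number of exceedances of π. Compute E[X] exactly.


Write X = Σ_{i=1}^{140} X_i, where X_i = 1_{π(i) > i}.
For each fixed i, π(i) is uniform over {1, …, 140} (marginal of a uniform permutation), so P[π(i) > i] = (n − i)/n. Summing: Σ_{i=1}^{140} (n − i)/n = (0 + 1 + … + 139)/140 = 140(140 − 1)/(2·140) = (140 − 1)/2.
Hence E[X] = Σ_{i=1}^{140} (140 − i)/140 = 139/2 ≈ 69.500.

E[X] = 139/2 = 69.500.


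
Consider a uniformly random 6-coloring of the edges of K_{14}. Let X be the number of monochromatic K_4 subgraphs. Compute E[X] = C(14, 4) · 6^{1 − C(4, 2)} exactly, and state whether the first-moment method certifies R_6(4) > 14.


E[X] = C(14, 4) · 6^{1 − 6} = 1001 · 6^{−5} = 1001/7776.
As a reduced fraction: E[X] = 1001/7776 ≈ 0.1287.
Is E[X] < 1? YES.
Since E[X] < 1, there exists a 6-coloring of K_{14} with no monochromatic K_4; hence R_6(4) > 14.

E[X] = 1001/7776 ≈ 0.1287; E[X] < 1, so R_6(4) > 14.


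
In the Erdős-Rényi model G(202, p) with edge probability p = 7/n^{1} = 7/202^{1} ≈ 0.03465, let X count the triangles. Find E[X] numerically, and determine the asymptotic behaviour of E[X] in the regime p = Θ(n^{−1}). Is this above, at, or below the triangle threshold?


Number of potential triangles: C(202, 3) = 1353400.
Each occurs with probability p³ ≈ (0.03465)³ ≈ 4.161405e-05.
By linearity: E[X] = C(202, 3)·p³ ≈ 1353400 · 4.161405e-05 ≈ 56.3205.
Here α = 1, so p = 7/n is exactly at the triangle threshold p ~ 1/n. Asymptotically E[X] → c³/6 = 7³/6 = 343/6 ≈ 57.1667, a bounded constant. In this regime the triangle count is asymptotically Poisson(c³/6).

E[X] ≈ 56.3205; in regime p = Θ(1/n^{1}) E[X] stays bounded (at the triangle threshold p ~ 1/n).


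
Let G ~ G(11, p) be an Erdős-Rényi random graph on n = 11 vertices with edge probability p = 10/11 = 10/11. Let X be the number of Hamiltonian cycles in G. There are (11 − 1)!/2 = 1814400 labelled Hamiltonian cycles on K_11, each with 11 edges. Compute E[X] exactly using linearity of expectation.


K_11 has (11 − 1)!/2 = 1814400 labelled Hamiltonian cycles.
For each such Hamiltonian cycle H, let X_H = 1 if all 11 edges of H are present in G. Then P[X_H = 1] = p^{11} = (10/11)^{11} = 100000000000/285311670611.
Summing the indicators: E[X] = Σ_H E[X_H] = 1814400 · p^{11} = 1814400 · 100000000000/285311670611 = 181440000000000000/285311670611.
Numerically: E[X] ≈ 6.3594e+05.

E[X] = 1814400 · (10/11)^{11} = 181440000000000000/285311670611 ≈ 6.3594e+05.


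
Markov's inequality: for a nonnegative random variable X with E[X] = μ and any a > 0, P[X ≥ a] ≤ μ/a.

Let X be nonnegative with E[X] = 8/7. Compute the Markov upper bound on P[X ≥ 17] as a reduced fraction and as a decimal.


μ = E[X] = 8/7, a = 17.
Markov: P[X ≥ 17] ≤ μ/a = (8/7)/17 = 8/119.
Numerically: ≈ 0.0672.
(Since a = 17 > μ = 1.1429, the bound 8/119 is < 1 and informative.)

P[X ≥ 17] ≤ 8/119 ≈ 0.0672.


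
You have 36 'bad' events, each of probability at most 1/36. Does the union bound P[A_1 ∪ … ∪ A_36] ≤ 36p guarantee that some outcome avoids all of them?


Union bound: P[∪_{i=1}^{36} A_i] ≤ Σ_i P[A_i] ≤ 36·p = 36·(1/36) = 1.
Numerically: 1 ≈ 1.0000000.
Is 1 < 1? NO.
Since the bound 1 is ≥ 1, the union bound is uninformative here; it does NOT by itself certify existence.

36·p = 1 ≈ 1.0000000; existence NOT certified by the union bound.


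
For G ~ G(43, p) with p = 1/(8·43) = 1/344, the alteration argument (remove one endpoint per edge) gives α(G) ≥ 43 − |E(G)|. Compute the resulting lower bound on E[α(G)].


E[|E(G)|] = C(43, 2)·p = 903 · (1/344) = 21/8.
E[α(G)] ≥ n − E[|E(G)|] = 43 − 21/8 = 323/8.
Numerically: ≈ 40.375.
(This is only a lower bound; the true E[α(G)] may be larger.)

E[α(G)] ≥ 323/8 ≈ 40.375.


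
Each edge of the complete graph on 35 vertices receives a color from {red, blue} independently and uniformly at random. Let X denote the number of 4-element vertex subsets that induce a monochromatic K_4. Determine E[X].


Let X = Σ_S X_S over the C(35, 4) = 52360 subsets S of size 4, where X_S = 1 if the K_4 on S is monochromatic.
For a fixed S, the K_4 on S has C(4, 2) = 6 edges. P[all 6 edges red] = (1/2)^6, and likewise for blue, so P[monochromatic] = 2·(1/2)^6 = 2^{1 − 6} = 1/32.
By linearity of expectation: E[X] = C(35, 4) · 2^{1 − 6} = 52360 · 1/32 = 6545/4.
Numerically: E[X] ≈ 1636.2500.

E[X] = C(35,4)·2^(1−C(4,2)) = 6545/4 ≈ 1636.2500.


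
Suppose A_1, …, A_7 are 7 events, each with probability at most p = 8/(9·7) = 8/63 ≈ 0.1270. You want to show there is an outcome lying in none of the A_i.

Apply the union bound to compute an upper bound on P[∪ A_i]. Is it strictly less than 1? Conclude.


Union bound: P[∪_{i=1}^{7} A_i] ≤ Σ_i P[A_i] ≤ 7·p = 7·(8/63) = 8/9.
Numerically: 8/9 ≈ 0.8889.
Is 8/9 < 1? YES.
Since P[∪ A_i] ≤ 8/9 < 1, the complement has P[∩ A_i^c] ≥ 1 − 8/9 = 1/9 > 0, so some outcome avoids every A_i.

7·p = 8/9 ≈ 0.8889; existence CERTIFIED by the union bound.


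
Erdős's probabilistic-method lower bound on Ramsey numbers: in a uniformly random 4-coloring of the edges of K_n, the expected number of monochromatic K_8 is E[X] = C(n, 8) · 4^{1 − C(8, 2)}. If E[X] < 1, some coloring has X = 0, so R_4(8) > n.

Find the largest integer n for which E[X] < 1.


We need C(n, 8) · 4^{1 − 28} < 1, i.e. C(n, 8) < 4^{28 − 1} = 18014398509481984.
Check values of n near the boundary:
  n = 402: C(402, 8) = 15770615726749950; 15770615726749950 < 18014398509481984? YES
  n = 403: C(403, 8) = 16090020602228430; 16090020602228430 < 18014398509481984? YES
  n = 404: C(404, 8) = 16415071523485570; 16415071523485570 < 18014398509481984? YES
  n = 405: C(405, 8) = 16745853821188050; 16745853821188050 < 18014398509481984? YES
  n = 406: C(406, 8) = 17082453897995850; 17082453897995850 < 18014398509481984? YES
  n = 407: C(407, 8) = 17424959239309050; 17424959239309050 < 18014398509481984? YES
  n = 408: C(408, 8) = 17773458424095231; 17773458424095231 < 18014398509481984? YES
  n = 409: C(409, 8) = 18128041135797879; 18128041135797879 < 18014398509481984? NO
The largest n with C(n, 8) < 18014398509481984 is n = 408 (where E[X] = 17773458424095231/18014398509481984 ≈ 0.986625). Hence R_4(8) > 408, i.e. R_4(8) ≥ 409.

Largest n = 408; hence R_4(8) > 408.


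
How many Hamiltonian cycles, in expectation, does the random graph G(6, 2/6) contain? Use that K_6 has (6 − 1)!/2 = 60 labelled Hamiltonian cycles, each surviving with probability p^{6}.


K_6 has (6 − 1)!/2 = 60 labelled Hamiltonian cycles.
For each such Hamiltonian cycle H, let X_H = 1 if all 6 edges of H are present in G. Then P[X_H = 1] = p^{6} = (1/3)^{6} = 1/729.
By linearity: E[X] = Σ_H E[X_H] = 60 · p^{6} = 60 · 1/729 = 20/243.
Numerically: E[X] ≈ 0.082305.

E[X] = 60 · (1/3)^{6} = 20/243 ≈ 0.082305.


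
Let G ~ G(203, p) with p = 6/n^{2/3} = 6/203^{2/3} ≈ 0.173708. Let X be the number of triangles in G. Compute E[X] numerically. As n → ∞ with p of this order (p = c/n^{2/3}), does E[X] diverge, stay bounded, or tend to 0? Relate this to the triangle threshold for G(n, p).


Number of potential triangles: C(203, 3) = 1373701.
Each occurs with probability p³ ≈ (0.173708)³ ≈ 5.24157344e-03.
By linearity: E[X] = C(203, 3)·p³ ≈ 1373701 · 5.24157344e-03 ≈ 7200.354680.
Since α = 2/3 < 1, p = c/n^{2/3} ≫ 1/n is above the triangle threshold p ~ 1/n. Asymptotically E[X] ~ (c³/6)·n^{3(1−α)} = (6³/6)·n^{1} → ∞; triangles are abundant w.h.p.

E[X] ≈ 7200.354680; in regime p = Θ(1/n^{2/3}) E[X] diverges (above the triangle threshold p ~ 1/n).


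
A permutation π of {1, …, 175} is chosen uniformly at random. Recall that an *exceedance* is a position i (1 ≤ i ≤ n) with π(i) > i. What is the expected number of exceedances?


Write X = Σ_{i=1}^{175} X_i, where X_i = 1_{π(i) > i}.
For each fixed i, π(i) is uniform over {1, …, 175} (marginal of a uniform permutation), so P[π(i) > i] = (n − i)/n. Summing: Σ_{i=1}^{175} (n − i)/n = (0 + 1 + … + 174)/175 = 175(175 − 1)/(2·175) = (175 − 1)/2.
Hence E[X] = Σ_{i=1}^{175} (175 − i)/175 = 87 ≈ 87.000.

E[X] = 87 = 87.000.


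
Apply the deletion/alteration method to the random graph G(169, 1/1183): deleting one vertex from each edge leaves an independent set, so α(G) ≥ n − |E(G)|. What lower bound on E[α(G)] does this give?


E[|E(G)|] = C(169, 2)·p = 14196 · (1/1183) = 12.
E[α(G)] ≥ n − E[|E(G)|] = 169 − 12 = 157.
Numerically: ≈ 157.0000.
(This is only a lower bound; the true E[α(G)] may be larger.)

E[α(G)] ≥ 157 ≈ 157.0000.


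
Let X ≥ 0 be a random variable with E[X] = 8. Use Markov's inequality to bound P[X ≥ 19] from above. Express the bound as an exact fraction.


μ = E[X] = 8, a = 19.
Markov: P[X ≥ 19] ≤ μ/a = (8)/19 = 8/19.
Numerically: ≈ 0.4211.
(Since a = 19 > μ = 8.0000, the bound 8/19 is < 1 and informative.)

P[X ≥ 19] ≤ 8/19 ≈ 0.4211.


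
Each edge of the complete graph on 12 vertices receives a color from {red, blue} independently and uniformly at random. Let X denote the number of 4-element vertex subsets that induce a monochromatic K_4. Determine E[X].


Let X = Σ_S X_S over the C(12, 4) = 495 subsets S of size 4, where X_S = 1 if the K_4 on S is monochromatic.
For a fixed S, the K_4 on S has C(4, 2) = 6 edges. P[all 6 edges red] = (1/2)^6, and likewise for blue, so P[monochromatic] = 2·(1/2)^6 = 2^{1 − 6} = 1/32.
Summing: E[X] = C(12, 4) · 2^{1 − 6} = 495 · 1/32 = 495/32.
Numerically: E[X] ≈ 15.469.

E[X] = C(12,4)·2^(1−C(4,2)) = 495/32 ≈ 15.469.


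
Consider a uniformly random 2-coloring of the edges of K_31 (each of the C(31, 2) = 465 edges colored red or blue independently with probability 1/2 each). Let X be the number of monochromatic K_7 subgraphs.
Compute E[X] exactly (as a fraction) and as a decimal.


Let X = Σ_S X_S over the C(31, 7) = 2629575 subsets S of size 7, where X_S = 1 if the K_7 on S is monochromatic.
For a fixed S, the K_7 on S has C(7, 2) = 21 edges. P[all 21 edges red] = (1/2)^21, and likewise for blue, so P[monochromatic] = 2·(1/2)^21 = 2^{1 − 21} = 1/1048576.
By linearity of expectation: E[X] = C(31, 7) · 2^{1 − 21} = 2629575 · 1/1048576 = 2629575/1048576.
Numerically: E[X] ≈ 2.5078.

E[X] = C(31,7)·2^(1−C(7,2)) = 2629575/1048576 ≈ 2.5078.


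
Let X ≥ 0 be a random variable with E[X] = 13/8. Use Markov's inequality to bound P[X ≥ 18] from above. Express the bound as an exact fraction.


μ = E[X] = 13/8, a = 18.
Markov: P[X ≥ 18] ≤ μ/a = (13/8)/18 = 13/144.
Numerically: ≈ 0.09028.
(Since a = 18 > μ = 1.62500, the bound 13/144 is < 1 and informative.)

P[X ≥ 18] ≤ 13/144 ≈ 0.09028.


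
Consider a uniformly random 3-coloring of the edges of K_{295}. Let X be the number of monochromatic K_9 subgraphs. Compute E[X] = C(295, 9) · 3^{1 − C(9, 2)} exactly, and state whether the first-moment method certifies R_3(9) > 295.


E[X] = C(295, 9) · 3^{1 − 36} = 41221140106119260 · 3^{−35} = 41221140106119260/50031545098999707.
As a reduced fraction: E[X] = 41221140106119260/50031545098999707 ≈ 0.8239030.
Is E[X] < 1? YES.
Since E[X] < 1, there exists a 3-coloring of K_{295} with no monochromatic K_9; hence R_3(9) > 295.

E[X] = 41221140106119260/50031545098999707 ≈ 0.8239030; E[X] < 1, so R_3(9) > 295.


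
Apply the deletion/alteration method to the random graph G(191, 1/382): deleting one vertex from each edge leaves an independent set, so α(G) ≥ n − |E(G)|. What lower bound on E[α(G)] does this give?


E[|E(G)|] = C(191, 2)·p = 18145 · (1/382) = 95/2.
E[α(G)] ≥ n − E[|E(G)|] = 191 − 95/2 = 287/2.
Numerically: ≈ 143.50000.
(This is only a lower bound; the true E[α(G)] may be larger.)

E[α(G)] ≥ 287/2 ≈ 143.50000.


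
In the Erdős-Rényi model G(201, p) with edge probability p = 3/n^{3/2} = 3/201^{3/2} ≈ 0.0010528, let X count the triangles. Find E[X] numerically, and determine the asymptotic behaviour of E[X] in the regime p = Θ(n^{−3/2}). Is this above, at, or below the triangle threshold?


Number of potential triangles: C(201, 3) = 1333300.
Each occurs with probability p³ ≈ (0.0010528)³ ≈ 1.1667599e-09.
By linearity: E[X] = C(201, 3)·p³ ≈ 1333300 · 1.1667599e-09 ≈ 0.00156.
Since α = 3/2 > 1, p = c/n^{3/2} = o(1/n) is below the triangle threshold p ~ 1/n. Asymptotically E[X] ~ (c³/6)·n^{3(1−α)} = (3³/6)·n^{-1.5} → 0, so by Markov's inequality G has no triangles w.h.p.

E[X] ≈ 0.00156; in regime p = Θ(1/n^{3/2}) E[X] tends to 0 (below the triangle threshold p ~ 1/n).


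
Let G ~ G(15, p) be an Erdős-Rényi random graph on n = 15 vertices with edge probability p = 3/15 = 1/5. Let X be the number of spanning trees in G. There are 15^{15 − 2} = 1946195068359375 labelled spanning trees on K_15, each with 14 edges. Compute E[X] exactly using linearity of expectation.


K_15 has 15^{15 − 2} = 1946195068359375 labelled spanning trees.
For each such spanning tree H, let X_H = 1 if all 14 edges of H are present in G. Then P[X_H = 1] = p^{14} = (1/5)^{14} = 1/6103515625.
By linearity: E[X] = Σ_H E[X_H] = 1946195068359375 · p^{14} = 1946195068359375 · 1/6103515625 = 1594323/5.
Numerically: E[X] ≈ 3.189e+05.

E[X] = 1946195068359375 · (1/5)^{14} = 1594323/5 ≈ 3.189e+05.


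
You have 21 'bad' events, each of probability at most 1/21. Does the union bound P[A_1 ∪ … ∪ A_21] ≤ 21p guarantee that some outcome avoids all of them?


Union bound: P[∪_{i=1}^{21} A_i] ≤ Σ_i P[A_i] ≤ 21·p = 21·(1/21) = 1.
Numerically: 1 ≈ 1.0000.
Is 1 < 1? NO.
Since the bound 1 is ≥ 1, the union bound is uninformative here; it does NOT by itself certify existence.

21·p = 1 ≈ 1.0000; existence NOT certified by the union bound.


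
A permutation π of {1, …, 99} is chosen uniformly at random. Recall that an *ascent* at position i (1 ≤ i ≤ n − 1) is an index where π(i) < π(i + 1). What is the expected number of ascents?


Write X = Σ X_I over i = 1, …, 98, with X_I the indicator of one ascent.
There are 98 indicators.
For each fixed i, the pair (π(i), π(i+1)) is a uniformly random ordered pair of distinct values from {1, …, 99}; by symmetry P[π(i) < π(i+1)] = 1/2.
By linearity: E[X] = 98 · (1/2) = (99 − 1) · (1/2) = 49 ≈ 49.000.

E[X] = 49 = 49.000.


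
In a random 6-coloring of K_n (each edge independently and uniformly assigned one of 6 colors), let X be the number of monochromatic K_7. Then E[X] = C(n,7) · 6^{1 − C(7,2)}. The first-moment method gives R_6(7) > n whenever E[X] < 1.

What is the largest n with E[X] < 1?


We need C(n, 7) · 6^{1 − 21} < 1, i.e. C(n, 7) < 6^{21 − 1} = 3656158440062976.
Check values of n near the boundary:
  n = 566: C(566, 7) = 3557206237959440; 3557206237959440 < 3656158440062976? YES
  n = 567: C(567, 7) = 3601671315933933; 3601671315933933 < 3656158440062976? YES
  n = 568: C(568, 7) = 3646611956239704; 3646611956239704 < 3656158440062976? YES
  n = 569: C(569, 7) = 3692032389858348; 3692032389858348 < 3656158440062976? NO
  n = 570: C(570, 7) = 3737936877831720; 3737936877831720 < 3656158440062976? NO
The largest n with C(n, 7) < 3656158440062976 is n = 568 (where E[X] = 16882462760369/16926659444736 ≈ 0.9974). Hence R_6(7) > 568, i.e. R_6(7) ≥ 569.

Largest n = 568; hence R_6(7) > 568.


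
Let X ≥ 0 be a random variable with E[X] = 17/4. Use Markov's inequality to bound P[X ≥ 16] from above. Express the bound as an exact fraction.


μ = E[X] = 17/4, a = 16.
Markov: P[X ≥ 16] ≤ μ/a = (17/4)/16 = 17/64.
Numerically: ≈ 0.2656.
(Since a = 16 > μ = 4.2500, the bound 17/64 is < 1 and informative.)

P[X ≥ 16] ≤ 17/64 ≈ 0.2656.


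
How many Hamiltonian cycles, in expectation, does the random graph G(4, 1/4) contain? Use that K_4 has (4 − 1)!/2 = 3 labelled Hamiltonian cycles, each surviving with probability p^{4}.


K_4 has (4 − 1)!/2 = 3 labelled Hamiltonian cycles.
For each such Hamiltonian cycle H, let X_H = 1 if all 4 edges of H are present in G. Then P[X_H = 1] = p^{4} = (1/4)^{4} = 1/256.
By linearity: E[X] = Σ_H E[X_H] = 3 · p^{4} = 3 · 1/256 = 3/256.
Numerically: E[X] ≈ 0.0117.

E[X] = 3 · (1/4)^{4} = 3/256 ≈ 0.0117.


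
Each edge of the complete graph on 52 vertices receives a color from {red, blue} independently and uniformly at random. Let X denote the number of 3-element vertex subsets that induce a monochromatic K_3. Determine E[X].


Let X = Σ_S X_S over the C(52, 3) = 22100 subsets S of size 3, where X_S = 1 if the K_3 on S is monochromatic.
For a fixed S, the K_3 on S has C(3, 2) = 3 edges. P[all 3 edges red] = (1/2)^3, and likewise for blue, so P[monochromatic] = 2·(1/2)^3 = 2^{1 − 3} = 1/4.
By linearity of expectation: E[X] = C(52, 3) · 2^{1 − 3} = 22100 · 1/4 = 5525.
Numerically: E[X] ≈ 5525.000.

E[X] = C(52,3)·2^(1−C(3,2)) = 5525 ≈ 5525.000.


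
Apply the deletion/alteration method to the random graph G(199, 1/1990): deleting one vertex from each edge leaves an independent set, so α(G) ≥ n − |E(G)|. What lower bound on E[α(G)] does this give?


E[|E(G)|] = C(199, 2)·p = 19701 · (1/1990) = 99/10.
E[α(G)] ≥ n − E[|E(G)|] = 199 − 99/10 = 1891/10.
Numerically: ≈ 189.100.
(This is only a lower bound; the true E[α(G)] may be larger.)

E[α(G)] ≥ 1891/10 ≈ 189.100.


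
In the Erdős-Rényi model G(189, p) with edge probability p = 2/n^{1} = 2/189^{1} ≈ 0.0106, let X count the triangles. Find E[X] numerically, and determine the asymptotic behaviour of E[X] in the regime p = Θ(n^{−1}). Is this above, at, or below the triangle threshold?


Number of potential triangles: C(189, 3) = 1107414.
Each occurs with probability p³ ≈ (0.0106)³ ≈ 1.18496e-06.
By linearity: E[X] = C(189, 3)·p³ ≈ 1107414 · 1.18496e-06 ≈ 1.312.
Here α = 1, so p = 2/n is exactly at the triangle threshold p ~ 1/n. Asymptotically E[X] → c³/6 = 2³/6 = 4/3 ≈ 1.333, a bounded constant. In this regime the triangle count is asymptotically Poisson(c³/6).

E[X] ≈ 1.312; in regime p = Θ(1/n^{1}) E[X] stays bounded (at the triangle threshold p ~ 1/n).


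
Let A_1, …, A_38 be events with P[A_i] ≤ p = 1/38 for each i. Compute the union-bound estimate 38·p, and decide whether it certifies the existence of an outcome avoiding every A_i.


Union bound: P[∪_{i=1}^{38} A_i] ≤ Σ_i P[A_i] ≤ 38·p = 38·(1/38) = 1.
Numerically: 1 ≈ 1.0000000.
Is 1 < 1? NO.
Since the bound 1 is ≥ 1, the union bound is uninformative here; it does NOT by itself certify existence.

38·p = 1 ≈ 1.0000000; existence NOT certified by the union bound.


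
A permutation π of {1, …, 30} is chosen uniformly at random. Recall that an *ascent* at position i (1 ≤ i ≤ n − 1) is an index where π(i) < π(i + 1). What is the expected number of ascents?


Write X = Σ X_I over i = 1, …, 29, with X_I the indicator of one ascent.
There are 29 indicators.
For each fixed i, the pair (π(i), π(i+1)) is a uniformly random ordered pair of distinct values from {1, …, 30}; by symmetry P[π(i) < π(i+1)] = 1/2.
By linearity: E[X] = 29 · (1/2) = (30 − 1) · (1/2) = 29/2 ≈ 14.500000.

E[X] = 29/2 = 14.500000.


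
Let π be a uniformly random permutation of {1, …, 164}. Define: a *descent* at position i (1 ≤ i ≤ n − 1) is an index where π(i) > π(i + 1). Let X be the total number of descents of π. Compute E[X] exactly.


Write X = Σ X_I over i = 1, …, 163, with X_I the indicator of one descent.
There are 163 indicators.
For each fixed i, the pair (π(i), π(i+1)) is a uniformly random ordered pair of distinct values from {1, …, 164}; by symmetry P[π(i) > π(i+1)] = 1/2.
By linearity: E[X] = 163 · (1/2) = (164 − 1) · (1/2) = 163/2 ≈ 81.5000.

E[X] = 163/2 = 81.5000.


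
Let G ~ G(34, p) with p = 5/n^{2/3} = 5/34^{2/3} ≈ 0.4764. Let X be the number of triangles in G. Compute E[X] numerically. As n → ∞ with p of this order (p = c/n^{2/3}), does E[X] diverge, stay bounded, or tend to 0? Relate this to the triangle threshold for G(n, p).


Number of potential triangles: C(34, 3) = 5984.
Each occurs with probability p³ ≈ (0.4764)³ ≈ 1.081315e-01.
By linearity: E[X] = C(34, 3)·p³ ≈ 5984 · 1.081315e-01 ≈ 647.0588.
Since α = 2/3 < 1, p = c/n^{2/3} ≫ 1/n is above the triangle threshold p ~ 1/n. Asymptotically E[X] ~ (c³/6)·n^{3(1−α)} = (5³/6)·n^{1} → ∞; triangles are abundant w.h.p.

E[X] ≈ 647.0588; in regime p = Θ(1/n^{2/3}) E[X] diverges (above the triangle threshold p ~ 1/n).


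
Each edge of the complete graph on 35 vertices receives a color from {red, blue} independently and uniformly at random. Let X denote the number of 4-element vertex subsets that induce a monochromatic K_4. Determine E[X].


Let X = Σ_S X_S over the C(35, 4) = 52360 subsets S of size 4, where X_S = 1 if the K_4 on S is monochromatic.
For a fixed S, the K_4 on S has C(4, 2) = 6 edges. P[all 6 edges red] = (1/2)^6, and likewise for blue, so P[monochromatic] = 2·(1/2)^6 = 2^{1 − 6} = 1/32.
Summing: E[X] = C(35, 4) · 2^{1 − 6} = 52360 · 1/32 = 6545/4.
Numerically: E[X] ≈ 1636.250.

E[X] = C(35,4)·2^(1−C(4,2)) = 6545/4 ≈ 1636.250.


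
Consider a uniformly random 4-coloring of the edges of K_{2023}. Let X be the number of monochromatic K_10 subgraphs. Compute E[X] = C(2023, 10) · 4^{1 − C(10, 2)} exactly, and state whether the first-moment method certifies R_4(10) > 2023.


E[X] = C(2023, 10) · 4^{1 − 45} = 309399856285778485315440716 · 4^{−44} = 309399856285778485315440716/309485009821345068724781056.
As a reduced fraction: E[X] = 77349964071444621328860179/77371252455336267181195264 ≈ 0.9997249.
Is E[X] < 1? YES.
Since E[X] < 1, there exists a 4-coloring of K_{2023} with no monochromatic K_10; hence R_4(10) > 2023.

E[X] = 77349964071444621328860179/77371252455336267181195264 ≈ 0.9997249; E[X] < 1, so R_4(10) > 2023.


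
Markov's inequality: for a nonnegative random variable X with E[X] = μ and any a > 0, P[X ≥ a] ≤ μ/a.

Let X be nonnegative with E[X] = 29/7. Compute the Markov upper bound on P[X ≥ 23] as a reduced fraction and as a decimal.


μ = E[X] = 29/7, a = 23.
Markov: P[X ≥ 23] ≤ μ/a = (29/7)/23 = 29/161.
Numerically: ≈ 0.180124.
(Since a = 23 > μ = 4.142857, the bound 29/161 is < 1 and informative.)

P[X ≥ 23] ≤ 29/161 ≈ 0.180124.


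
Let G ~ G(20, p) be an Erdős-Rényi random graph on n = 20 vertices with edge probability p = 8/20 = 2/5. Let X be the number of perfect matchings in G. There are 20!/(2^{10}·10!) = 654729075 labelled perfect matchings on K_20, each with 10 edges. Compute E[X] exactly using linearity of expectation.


K_20 has 20!/(2^{10}·10!) = 654729075 labelled perfect matchings.
For each such perfect matching H, let X_H = 1 if all 10 edges of H are present in G. Then P[X_H = 1] = p^{10} = (2/5)^{10} = 1024/9765625.
By linearity: E[X] = Σ_H E[X_H] = 654729075 · p^{10} = 654729075 · 1024/9765625 = 26817702912/390625.
Numerically: E[X] ≈ 6.865e+04.

E[X] = 654729075 · (2/5)^{10} = 26817702912/390625 ≈ 6.865e+04.


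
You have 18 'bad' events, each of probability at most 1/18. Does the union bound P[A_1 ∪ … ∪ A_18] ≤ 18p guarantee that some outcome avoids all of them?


Union bound: P[∪_{i=1}^{18} A_i] ≤ Σ_i P[A_i] ≤ 18·p = 18·(1/18) = 1.
Numerically: 1 ≈ 1.0000000.
Is 1 < 1? NO.
Since the bound 1 is ≥ 1, the union bound is uninformative here; it does NOT by itself certify existence.

18·p = 1 ≈ 1.0000000; existence NOT certified by the union bound.


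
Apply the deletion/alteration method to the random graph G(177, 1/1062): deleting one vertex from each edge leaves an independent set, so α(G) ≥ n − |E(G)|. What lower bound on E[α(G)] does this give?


E[|E(G)|] = C(177, 2)·p = 15576 · (1/1062) = 44/3.
E[α(G)] ≥ n − E[|E(G)|] = 177 − 44/3 = 487/3.
Numerically: ≈ 162.333333.
(This is only a lower bound; the true E[α(G)] may be larger.)

E[α(G)] ≥ 487/3 ≈ 162.333333.


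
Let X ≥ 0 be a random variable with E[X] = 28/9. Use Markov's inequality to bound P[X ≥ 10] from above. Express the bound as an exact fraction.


μ = E[X] = 28/9, a = 10.
Markov: P[X ≥ 10] ≤ μ/a = (28/9)/10 = 14/45.
Numerically: ≈ 0.3111.
(Since a = 10 > μ = 3.1111, the bound 14/45 is < 1 and informative.)

P[X ≥ 10] ≤ 14/45 ≈ 0.3111.


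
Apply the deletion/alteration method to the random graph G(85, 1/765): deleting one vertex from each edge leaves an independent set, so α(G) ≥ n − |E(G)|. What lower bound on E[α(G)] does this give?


E[|E(G)|] = C(85, 2)·p = 3570 · (1/765) = 14/3.
E[α(G)] ≥ n − E[|E(G)|] = 85 − 14/3 = 241/3.
Numerically: ≈ 80.333.
(This is only a lower bound; the true E[α(G)] may be larger.)

E[α(G)] ≥ 241/3 ≈ 80.333.


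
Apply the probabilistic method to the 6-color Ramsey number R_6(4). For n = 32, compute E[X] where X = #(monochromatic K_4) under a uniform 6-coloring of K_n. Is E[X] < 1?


E[X] = C(32, 4) · 6^{1 − 6} = 35960 · 6^{−5} = 35960/7776.
As a reduced fraction: E[X] = 4495/972 ≈ 4.624.
Is E[X] < 1? NO.
Since E[X] ≥ 1, the first-moment bound is inconclusive at n = 32; it does NOT by itself certify R_6(4) > 32.

E[X] = 4495/972 ≈ 4.624; E[X] ≥ 1; first-moment method inconclusive here.


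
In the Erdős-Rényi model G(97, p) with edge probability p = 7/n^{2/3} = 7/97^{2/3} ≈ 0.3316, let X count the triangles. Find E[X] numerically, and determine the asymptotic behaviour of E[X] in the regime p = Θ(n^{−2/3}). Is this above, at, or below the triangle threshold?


Number of potential triangles: C(97, 3) = 147440.
Each occurs with probability p³ ≈ (0.3316)³ ≈ 3.645446e-02.
By linearity: E[X] = C(97, 3)·p³ ≈ 147440 · 3.645446e-02 ≈ 5374.8454.
Since α = 2/3 < 1, p = c/n^{2/3} ≫ 1/n is above the triangle threshold p ~ 1/n. Asymptotically E[X] ~ (c³/6)·n^{3(1−α)} = (7³/6)·n^{1} → ∞; triangles are abundant w.h.p.

E[X] ≈ 5374.8454; in regime p = Θ(1/n^{2/3}) E[X] diverges (above the triangle threshold p ~ 1/n).


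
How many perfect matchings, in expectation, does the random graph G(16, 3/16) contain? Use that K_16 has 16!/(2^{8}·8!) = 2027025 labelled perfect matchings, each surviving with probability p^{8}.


K_16 has 16!/(2^{8}·8!) = 2027025 labelled perfect matchings.
For each such perfect matching H, let X_H = 1 if all 8 edges of H are present in G. Then P[X_H = 1] = p^{8} = (3/16)^{8} = 6561/4294967296.
By linearity: E[X] = Σ_H E[X_H] = 2027025 · p^{8} = 2027025 · 6561/4294967296 = 13299311025/4294967296.
Numerically: E[X] ≈ 3.0965.

E[X] = 2027025 · (3/16)^{8} = 13299311025/4294967296 ≈ 3.0965.


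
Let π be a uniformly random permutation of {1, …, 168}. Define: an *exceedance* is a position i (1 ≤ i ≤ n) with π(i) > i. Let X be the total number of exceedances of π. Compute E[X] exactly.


Write X = Σ_{i=1}^{168} X_i, where X_i = 1_{π(i) > i}.
For each fixed i, π(i) is uniform over {1, …, 168} (marginal of a uniform permutation), so P[π(i) > i] = (n − i)/n. Summing: Σ_{i=1}^{168} (n − i)/n = (0 + 1 + … + 167)/168 = 168(168 − 1)/(2·168) = (168 − 1)/2.
Hence E[X] = Σ_{i=1}^{168} (168 − i)/168 = 167/2 ≈ 83.5000.

E[X] = 167/2 = 83.5000.


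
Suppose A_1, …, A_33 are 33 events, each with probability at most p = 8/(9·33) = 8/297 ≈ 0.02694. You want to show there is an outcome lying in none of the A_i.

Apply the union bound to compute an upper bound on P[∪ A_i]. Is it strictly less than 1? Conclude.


Union bound: P[∪_{i=1}^{33} A_i] ≤ Σ_i P[A_i] ≤ 33·p = 33·(8/297) = 8/9.
Numerically: 8/9 ≈ 0.88889.
Is 8/9 < 1? YES.
Since P[∪ A_i] ≤ 8/9 < 1, the complement has P[∩ A_i^c] ≥ 1 − 8/9 = 1/9 > 0, so some outcome avoids every A_i.

33·p = 8/9 ≈ 0.88889; existence CERTIFIED by the union bound.


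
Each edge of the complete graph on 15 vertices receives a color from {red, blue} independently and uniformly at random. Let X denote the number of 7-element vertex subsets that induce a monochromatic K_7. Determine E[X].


Let X = Σ_S X_S over the C(15, 7) = 6435 subsets S of size 7, where X_S = 1 if the K_7 on S is monochromatic.
For a fixed S, the K_7 on S has C(7, 2) = 21 edges. P[all 21 edges red] = (1/2)^21, and likewise for blue, so P[monochromatic] = 2·(1/2)^21 = 2^{1 − 21} = 1/1048576.
By linearity: E[X] = C(15, 7) · 2^{1 − 21} = 6435 · 1/1048576 = 6435/1048576.
Numerically: E[X] ≈ 0.00614.

E[X] = C(15,7)·2^(1−C(7,2)) = 6435/1048576 ≈ 0.00614.


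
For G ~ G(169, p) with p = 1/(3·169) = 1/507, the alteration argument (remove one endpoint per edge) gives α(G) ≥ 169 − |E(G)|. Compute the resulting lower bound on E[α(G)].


E[|E(G)|] = C(169, 2)·p = 14196 · (1/507) = 28.
E[α(G)] ≥ n − E[|E(G)|] = 169 − 28 = 141.
Numerically: ≈ 141.00000.
(This is only a lower bound; the true E[α(G)] may be larger.)

E[α(G)] ≥ 141 ≈ 141.00000.


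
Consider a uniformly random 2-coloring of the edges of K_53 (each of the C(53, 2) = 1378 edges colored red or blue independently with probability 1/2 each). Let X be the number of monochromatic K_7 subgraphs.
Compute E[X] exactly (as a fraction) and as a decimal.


Let X = Σ_S X_S over the C(53, 7) = 154143080 subsets S of size 7, where X_S = 1 if the K_7 on S is monochromatic.
For a fixed S, the K_7 on S has C(7, 2) = 21 edges. P[all 21 edges red] = (1/2)^21, and likewise for blue, so P[monochromatic] = 2·(1/2)^21 = 2^{1 − 21} = 1/1048576.
Summing: E[X] = C(53, 7) · 2^{1 − 21} = 154143080 · 1/1048576 = 19267885/131072.
Numerically: E[X] ≈ 147.00230.

E[X] = C(53,7)·2^(1−C(7,2)) = 19267885/131072 ≈ 147.00230.


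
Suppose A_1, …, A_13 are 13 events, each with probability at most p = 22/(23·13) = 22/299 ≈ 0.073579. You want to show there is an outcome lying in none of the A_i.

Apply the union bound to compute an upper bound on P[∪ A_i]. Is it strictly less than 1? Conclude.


Union bound: P[∪_{i=1}^{13} A_i] ≤ Σ_i P[A_i] ≤ 13·p = 13·(22/299) = 22/23.
Numerically: 22/23 ≈ 0.956522.
Is 22/23 < 1? YES.
Since P[∪ A_i] ≤ 22/23 < 1, the complement has P[∩ A_i^c] ≥ 1 − 22/23 = 1/23 > 0, so some outcome avoids every A_i.

13·p = 22/23 ≈ 0.956522; existence CERTIFIED by the union bound.


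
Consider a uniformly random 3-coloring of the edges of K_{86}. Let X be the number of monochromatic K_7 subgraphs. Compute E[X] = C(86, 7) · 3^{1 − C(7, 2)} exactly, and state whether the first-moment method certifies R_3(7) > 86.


E[X] = C(86, 7) · 3^{1 − 21} = 5373200880 · 3^{−20} = 5373200880/3486784401.
As a reduced fraction: E[X] = 199007440/129140163 ≈ 1.541.
Is E[X] < 1? NO.
Since E[X] ≥ 1, the first-moment bound is inconclusive at n = 86; it does NOT by itself certify R_3(7) > 86.

E[X] = 199007440/129140163 ≈ 1.541; E[X] ≥ 1; first-moment method inconclusive here.


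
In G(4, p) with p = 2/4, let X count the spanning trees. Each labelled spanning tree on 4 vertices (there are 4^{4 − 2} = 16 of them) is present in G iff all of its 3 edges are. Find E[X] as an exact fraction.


K_4 has 4^{4 − 2} = 16 labelled spanning trees.
For each such spanning tree H, let X_H = 1 if all 3 edges of H are present in G. Then P[X_H = 1] = p^{3} = (1/2)^{3} = 1/8.
Summing the indicators: E[X] = Σ_H E[X_H] = 16 · p^{3} = 16 · 1/8 = 2.
Numerically: E[X] ≈ 2.

E[X] = 16 · (1/2)^{3} = 2 ≈ 2.


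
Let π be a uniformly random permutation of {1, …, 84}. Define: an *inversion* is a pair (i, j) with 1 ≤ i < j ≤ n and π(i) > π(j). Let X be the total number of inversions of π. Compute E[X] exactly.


Write X = Σ X_I over the C(84, 2) = 3486 pairs i < j, with X_I the indicator of one inversion.
There are 3486 indicators.
For each fixed pair i < j, the values π(i) and π(j) are two distinct elements of {1, …, 84} in uniformly random order; by symmetry P[π(i) > π(j)] = 1/2.
By linearity: E[X] = 3486 · (1/2) = C(84, 2) · (1/2) = 3486/2 = 1743 ≈ 1743.0000.

E[X] = 1743 = 1743.0000.


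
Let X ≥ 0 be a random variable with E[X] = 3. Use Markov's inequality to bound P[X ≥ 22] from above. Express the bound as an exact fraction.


μ = E[X] = 3, a = 22.
Markov: P[X ≥ 22] ≤ μ/a = (3)/22 = 3/22.
Numerically: ≈ 0.136.
(Since a = 22 > μ = 3.000, the bound 3/22 is < 1 and informative.)

P[X ≥ 22] ≤ 3/22 ≈ 0.136.


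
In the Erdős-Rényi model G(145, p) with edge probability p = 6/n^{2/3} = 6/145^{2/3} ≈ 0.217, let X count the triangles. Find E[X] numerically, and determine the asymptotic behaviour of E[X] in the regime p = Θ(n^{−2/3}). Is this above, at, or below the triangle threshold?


Number of potential triangles: C(145, 3) = 497640.
Each occurs with probability p³ ≈ (0.217)³ ≈ 1.02735e-02.
By linearity: E[X] = C(145, 3)·p³ ≈ 497640 · 1.02735e-02 ≈ 5112.497.
Since α = 2/3 < 1, p = c/n^{2/3} ≫ 1/n is above the triangle threshold p ~ 1/n. Asymptotically E[X] ~ (c³/6)·n^{3(1−α)} = (6³/6)·n^{1} → ∞; triangles are abundant w.h.p.

E[X] ≈ 5112.497; in regime p = Θ(1/n^{2/3}) E[X] diverges (above the triangle threshold p ~ 1/n).


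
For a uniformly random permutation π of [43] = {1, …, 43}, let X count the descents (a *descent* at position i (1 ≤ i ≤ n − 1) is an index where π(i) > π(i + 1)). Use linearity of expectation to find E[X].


Write X = Σ X_I over i = 1, …, 42, with X_I the indicator of one descent.
There are 42 indicators.
For each fixed i, the pair (π(i), π(i+1)) is a uniformly random ordered pair of distinct values from {1, …, 43}; by symmetry P[π(i) > π(i+1)] = 1/2.
By linearity: E[X] = 42 · (1/2) = (43 − 1) · (1/2) = 21 ≈ 21.000.

E[X] = 21 = 21.000.


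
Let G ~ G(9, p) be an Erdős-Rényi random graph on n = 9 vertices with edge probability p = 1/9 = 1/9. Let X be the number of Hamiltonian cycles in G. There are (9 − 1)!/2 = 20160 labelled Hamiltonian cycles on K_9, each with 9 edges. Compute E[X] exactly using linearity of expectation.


K_9 has (9 − 1)!/2 = 20160 labelled Hamiltonian cycles.
For each such Hamiltonian cycle H, let X_H = 1 if all 9 edges of H are present in G. Then P[X_H = 1] = p^{9} = (1/9)^{9} = 1/387420489.
Summing the indicators: E[X] = Σ_H E[X_H] = 20160 · p^{9} = 20160 · 1/387420489 = 2240/43046721.
Numerically: E[X] ≈ 5.20365e-05.

E[X] = 20160 · (1/9)^{9} = 2240/43046721 ≈ 5.20365e-05.
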